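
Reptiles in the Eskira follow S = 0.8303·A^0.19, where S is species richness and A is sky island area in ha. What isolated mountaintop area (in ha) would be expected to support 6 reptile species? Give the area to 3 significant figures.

6 = 0.8303 × A^0.19  ⇒  A^0.19 = 6/0.8303 = 7.226
ln A = ln(7.226) / 0.19 = 1.9777 / 0.19 = 10.4091
A = e^10.4091 ≈ 33160 ha

33200 ha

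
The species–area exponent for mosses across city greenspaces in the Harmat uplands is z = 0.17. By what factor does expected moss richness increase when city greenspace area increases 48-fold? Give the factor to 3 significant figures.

S₂/S₁ = (A₂/A₁)^z = 48^0.17
ln(S₂/S₁) = 0.17 × ln 48 = 0.17 × 3.8712 = 0.6581
S₂/S₁ = e^0.6581 ≈ 1.931

1.93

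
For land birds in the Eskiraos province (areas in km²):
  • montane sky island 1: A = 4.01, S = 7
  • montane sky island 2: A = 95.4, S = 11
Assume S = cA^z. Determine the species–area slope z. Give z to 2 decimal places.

Taking logs: ln S = ln c + z ln A, so z = (ln S₂ − ln S₁)/(ln A₂ − ln A₁).
z = ln(11/7) / ln(95.4/4.01) = ln(1.571) / ln(23.79) = 0.4520 / 3.1693 = 0.1426

0.14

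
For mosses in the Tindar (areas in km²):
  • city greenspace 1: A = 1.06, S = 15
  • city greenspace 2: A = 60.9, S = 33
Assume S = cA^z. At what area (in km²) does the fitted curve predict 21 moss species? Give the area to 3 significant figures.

5.97 km²

z = ln(33/15) / ln(60.9/1.06) = 0.7885 / 4.0510 = 0.1946
c = 15 / 1.06^0.1946 = 15 / 1.011 = 14.83
A = (21/14.83)^(1/0.1946) ⇒ ln A = ln(1.416)/0.1946 = 1.7870
A = e^1.7870 ≈ 5.972 km²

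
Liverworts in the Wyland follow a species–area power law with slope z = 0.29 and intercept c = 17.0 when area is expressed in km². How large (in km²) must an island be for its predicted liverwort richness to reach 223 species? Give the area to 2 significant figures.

223 = 17 × A^0.29  ⇒  A^0.29 = 223/17 = 13.12
ln A = ln(13.12) / 0.29 = 2.5740 / 0.29 = 8.8757
A = e^8.8757 ≈ 7156 km²

7200 km²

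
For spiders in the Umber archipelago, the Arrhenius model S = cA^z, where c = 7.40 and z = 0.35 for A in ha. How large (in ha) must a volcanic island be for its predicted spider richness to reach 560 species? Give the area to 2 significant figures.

230000 ha

560 = 7.4 × A^0.35  ⇒  A^0.35 = 560/7.4 = 75.68
ln A = ln(75.68) / 0.35 = 4.3265 / 0.35 = 12.3613
A = e^12.3613 ≈ 233586 ha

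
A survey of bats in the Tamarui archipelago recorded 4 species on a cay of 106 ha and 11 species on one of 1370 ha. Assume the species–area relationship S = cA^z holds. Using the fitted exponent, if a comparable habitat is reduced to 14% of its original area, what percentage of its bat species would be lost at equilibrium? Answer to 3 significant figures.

z = ln(11/4) / ln(1370/106) = 1.0116 / 2.5591 = 0.3953
S_new/S_old = (A_new/A_old)^z = 0.14^0.3953 = exp(0.3953 × -1.9661) = 0.4597
Fraction lost = 1 − 0.4597 = 0.5403

54.0%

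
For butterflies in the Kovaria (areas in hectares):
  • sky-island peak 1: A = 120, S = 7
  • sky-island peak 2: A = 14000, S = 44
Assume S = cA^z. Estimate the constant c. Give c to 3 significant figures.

z = ln(S₂/S₁) / ln(A₂/A₁) = ln(44/7) / ln(14000/120) = 1.8383 / 4.7593 = 0.3862
c = S₁ / A₁^z = 7 / 120^0.3862 = 7 / 6.354 = 1.102

1.10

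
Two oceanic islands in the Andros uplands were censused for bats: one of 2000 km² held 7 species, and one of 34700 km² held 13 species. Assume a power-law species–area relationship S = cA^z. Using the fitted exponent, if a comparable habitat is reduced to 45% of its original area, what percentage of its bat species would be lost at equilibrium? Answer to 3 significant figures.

z = ln(13/7) / ln(34700/2000) = 0.6190 / 2.8536 = 0.2169
S_new/S_old = (A_new/A_old)^z = 0.45^0.2169 = exp(0.2169 × -0.7985) = 0.841
Fraction lost = 1 − 0.841 = 0.159

15.9%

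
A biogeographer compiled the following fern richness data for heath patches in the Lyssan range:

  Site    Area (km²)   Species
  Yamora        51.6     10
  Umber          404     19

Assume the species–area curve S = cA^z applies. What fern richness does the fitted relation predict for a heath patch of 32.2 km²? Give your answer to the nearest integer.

9

z = ln(19/10) / ln(404/51.6) = 0.6419 / 2.0579 = 0.3119
c = 10 / 51.6^0.3119 = 10 / 3.421 = 2.923
S₃ = 2.923 × 32.2^0.3119 = 2.923 × 2.953 ≈ 8.632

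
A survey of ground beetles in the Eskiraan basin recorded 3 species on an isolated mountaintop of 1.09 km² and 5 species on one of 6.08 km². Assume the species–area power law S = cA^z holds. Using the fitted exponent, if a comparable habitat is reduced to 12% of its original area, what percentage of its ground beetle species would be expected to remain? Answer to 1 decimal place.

53.3%

z = ln(5/3) / ln(6.08/1.09) = 0.5108 / 1.7188 = 0.2972
S_new/S_old = (A_new/A_old)^z = 0.12^0.2972 = exp(0.2972 × -2.1203) = 0.5325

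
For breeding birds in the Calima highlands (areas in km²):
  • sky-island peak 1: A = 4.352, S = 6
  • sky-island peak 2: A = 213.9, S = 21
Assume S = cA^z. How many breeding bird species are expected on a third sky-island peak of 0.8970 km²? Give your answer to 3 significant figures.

3.61

z = ln(21/6) / ln(213.9/4.352) = 1.2528 / 3.8949 = 0.3216
c = 6 / 4.352^0.3216 = 6 / 1.605 = 3.739
S₃ = 3.739 × 0.897^0.3216 = 3.739 × 0.9656 ≈ 3.61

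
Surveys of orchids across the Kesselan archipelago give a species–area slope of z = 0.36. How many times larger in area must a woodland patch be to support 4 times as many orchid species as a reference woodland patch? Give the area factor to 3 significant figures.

47.0

(A₂/A₁)^0.36 = 4, so A₂/A₁ = 4^(1/0.36) = 4^2.778
ln(A₂/A₁) = ln 4 / 0.36 = 1.3863 / 0.36 = 3.8508
A₂/A₁ = e^3.8508 ≈ 47.03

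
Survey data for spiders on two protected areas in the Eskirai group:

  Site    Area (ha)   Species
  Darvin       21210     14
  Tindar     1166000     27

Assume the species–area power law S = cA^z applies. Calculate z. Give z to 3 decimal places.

0.164

Taking logs: ln S = ln c + z ln A, so z = (ln S₂ − ln S₁)/(ln A₂ − ln A₁).
z = ln(27/14) / ln(1166000/21210) = ln(1.929) / ln(54.97) = 0.6568 / 4.0069 = 0.1639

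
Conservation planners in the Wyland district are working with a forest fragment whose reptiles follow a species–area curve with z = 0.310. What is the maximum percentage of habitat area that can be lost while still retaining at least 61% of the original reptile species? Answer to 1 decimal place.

Need (A_new/A_old)^0.31 = 0.61, so A_new/A_old = 0.61^(1/0.31) = 0.61^3.226
ln(A_new/A_old) = ln 0.61 / 0.31 = -0.4943 / 0.31 = -1.5945
A_new/A_old = e^-1.5945 ≈ 0.203
Fraction that can be lost = 1 − 0.203 = 0.797

79.7%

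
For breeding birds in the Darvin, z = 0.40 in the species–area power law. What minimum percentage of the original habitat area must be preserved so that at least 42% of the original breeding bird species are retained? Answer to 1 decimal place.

Need (A_new/A_old)^0.4 = 0.42, so A_new/A_old = 0.42^(1/0.4) = 0.42^2.5
ln(A_new/A_old) = ln 0.42 / 0.4 = -0.8675 / 0.4 = -2.1688
A_new/A_old = e^-2.1688 ≈ 0.1143

11.4%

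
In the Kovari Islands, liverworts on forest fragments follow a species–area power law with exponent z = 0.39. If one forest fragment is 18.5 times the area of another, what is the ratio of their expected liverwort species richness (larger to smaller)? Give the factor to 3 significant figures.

3.12

S₂/S₁ = (A₂/A₁)^z = 18.5^0.39
ln(S₂/S₁) = 0.39 × ln 18.5 = 0.39 × 2.9178 = 1.1379
S₂/S₁ = e^1.1379 ≈ 3.12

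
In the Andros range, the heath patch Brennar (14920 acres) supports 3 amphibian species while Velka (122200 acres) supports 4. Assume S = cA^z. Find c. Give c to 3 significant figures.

z = ln(S₂/S₁) / ln(A₂/A₁) = ln(4/3) / ln(122200/14920) = 0.2877 / 2.1030 = 0.1368
c = S₁ / A₁^z = 3 / 14920^0.1368 = 3 / 3.724 = 0.8057

0.806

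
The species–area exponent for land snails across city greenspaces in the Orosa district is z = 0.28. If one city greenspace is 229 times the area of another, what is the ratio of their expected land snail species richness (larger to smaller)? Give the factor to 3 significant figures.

S₂/S₁ = (A₂/A₁)^z = 229^0.28
ln(S₂/S₁) = 0.28 × ln 229 = 0.28 × 5.4337 = 1.5214
S₂/S₁ = e^1.5214 ≈ 4.579

4.58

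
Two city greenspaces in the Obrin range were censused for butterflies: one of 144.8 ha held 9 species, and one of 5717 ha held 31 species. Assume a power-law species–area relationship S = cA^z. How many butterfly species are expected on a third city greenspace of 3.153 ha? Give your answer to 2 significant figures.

2.5

z = ln(31/9) / ln(5717/144.8) = 1.2368 / 3.6758 = 0.3365
c = 9 / 144.8^0.3365 = 9 / 5.333 = 1.687
S₃ = 1.687 × 3.153^0.3365 = 1.687 × 1.472 ≈ 2.483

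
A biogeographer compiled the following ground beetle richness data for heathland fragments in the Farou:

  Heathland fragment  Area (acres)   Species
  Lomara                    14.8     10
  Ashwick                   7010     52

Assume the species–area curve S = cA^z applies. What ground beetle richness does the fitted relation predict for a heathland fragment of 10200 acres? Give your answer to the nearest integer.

z = ln(52/10) / ln(7010/14.8) = 1.6487 / 6.1605 = 0.2676
c = 10 / 14.8^0.2676 = 10 / 2.057 = 4.862
S₃ = 4.862 × 10200^0.2676 = 4.862 × 11.82 ≈ 57.49

57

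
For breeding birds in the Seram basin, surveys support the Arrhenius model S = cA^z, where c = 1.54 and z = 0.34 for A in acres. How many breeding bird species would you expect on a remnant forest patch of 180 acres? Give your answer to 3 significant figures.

9.00

S = 1.54 × 180^0.34
ln S = ln 1.54 + 0.34 × ln 180 = 0.4318 + 0.34 × 5.1930 = 2.1974
S = e^2.1974 ≈ 9.001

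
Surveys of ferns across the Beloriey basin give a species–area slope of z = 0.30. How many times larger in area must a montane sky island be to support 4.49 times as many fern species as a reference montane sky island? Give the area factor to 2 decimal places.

(A₂/A₁)^0.3 = 4.49, so A₂/A₁ = 4.49^(1/0.3) = 4.49^3.333
ln(A₂/A₁) = ln 4.49 / 0.3 = 1.5019 / 0.3 = 5.0062
A₂/A₁ = e^5.0062 ≈ 149.3

149.33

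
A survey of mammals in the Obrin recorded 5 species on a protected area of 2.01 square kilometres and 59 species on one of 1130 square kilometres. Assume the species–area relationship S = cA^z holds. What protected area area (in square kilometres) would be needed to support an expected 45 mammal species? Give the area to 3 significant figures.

z = ln(59/5) / ln(1130/2.01) = 2.4681 / 6.3318 = 0.3898
c = 5 / 2.01^0.3898 = 5 / 1.313 = 3.809
A = (45/3.809)^(1/0.3898) ⇒ ln A = ln(11.81)/0.3898 = 6.3351
A = e^6.3351 ≈ 564 square kilometres

564 square kilometres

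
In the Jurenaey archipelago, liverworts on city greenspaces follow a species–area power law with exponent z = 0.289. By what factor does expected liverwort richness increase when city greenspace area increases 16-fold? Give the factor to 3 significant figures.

S₂/S₁ = (A₂/A₁)^z = 16^0.289
ln(S₂/S₁) = 0.289 × ln 16 = 0.289 × 2.7726 = 0.8013
S₂/S₁ = e^0.8013 ≈ 2.228

2.23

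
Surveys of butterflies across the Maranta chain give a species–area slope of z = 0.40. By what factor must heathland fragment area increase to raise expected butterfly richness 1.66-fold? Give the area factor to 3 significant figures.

3.55

(A₂/A₁)^0.4 = 1.66, so A₂/A₁ = 1.66^(1/0.4) = 1.66^2.5
ln(A₂/A₁) = ln 1.66 / 0.4 = 0.5068 / 0.4 = 1.2670
A₂/A₁ = e^1.2670 ≈ 3.55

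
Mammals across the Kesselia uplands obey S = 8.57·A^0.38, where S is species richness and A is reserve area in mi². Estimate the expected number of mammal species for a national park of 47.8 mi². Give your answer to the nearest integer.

S = 8.57 × 47.8^0.38
ln S = ln 8.57 + 0.38 × ln 47.8 = 2.1483 + 0.38 × 3.8670 = 3.6177
S = e^3.6177 ≈ 37.25

37 species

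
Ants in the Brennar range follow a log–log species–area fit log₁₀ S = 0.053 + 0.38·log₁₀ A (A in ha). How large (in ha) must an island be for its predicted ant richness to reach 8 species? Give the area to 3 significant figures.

173 ha

8 = 1.13 × A^0.38  ⇒  A^0.38 = 8/1.13 = 7.081
ln A = ln(7.081) / 0.38 = 1.9574 / 0.38 = 5.1511
A = e^5.1511 ≈ 172.6 ha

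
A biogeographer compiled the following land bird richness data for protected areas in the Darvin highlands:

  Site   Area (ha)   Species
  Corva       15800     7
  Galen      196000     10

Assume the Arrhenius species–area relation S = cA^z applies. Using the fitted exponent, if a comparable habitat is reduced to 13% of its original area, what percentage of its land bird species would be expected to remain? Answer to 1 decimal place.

74.9%

z = ln(10/7) / ln(196000/15800) = 0.3567 / 2.5181 = 0.1416
S_new/S_old = (A_new/A_old)^z = 0.13^0.1416 = exp(0.1416 × -2.0402) = 0.749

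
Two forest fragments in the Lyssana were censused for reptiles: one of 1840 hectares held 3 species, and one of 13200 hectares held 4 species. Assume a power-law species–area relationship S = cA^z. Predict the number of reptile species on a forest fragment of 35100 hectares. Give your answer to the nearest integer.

5

z = ln(4/3) / ln(13200/1840) = 0.2877 / 1.9705 = 0.1460
c = 3 / 1840^0.1460 = 3 / 2.997 = 1.001
S₃ = 1.001 × 35100^0.1460 = 1.001 × 4.609 ≈ 4.614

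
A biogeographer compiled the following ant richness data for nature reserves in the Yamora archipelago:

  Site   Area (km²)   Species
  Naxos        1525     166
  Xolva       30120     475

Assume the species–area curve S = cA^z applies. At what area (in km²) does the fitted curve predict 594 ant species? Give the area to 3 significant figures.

z = ln(475/166) / ln(30120/1525) = 1.0513 / 2.9832 = 0.3524
c = 166 / 1525^0.3524 = 166 / 13.24 = 12.54
A = (594/12.54)^(1/0.3524) ⇒ ln A = ln(47.37)/0.3524 = 10.9473
A = e^10.9473 ≈ 56802 km²

56800 km²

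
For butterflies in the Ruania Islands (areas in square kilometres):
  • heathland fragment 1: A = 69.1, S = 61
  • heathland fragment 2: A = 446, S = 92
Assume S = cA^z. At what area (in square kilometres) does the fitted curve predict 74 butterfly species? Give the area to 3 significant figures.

z = ln(92/61) / ln(446/69.1) = 0.4109 / 1.8648 = 0.2204
c = 61 / 69.1^0.2204 = 61 / 2.543 = 23.99
A = (74/23.99)^(1/0.2204) ⇒ ln A = ln(3.085)/0.2204 = 5.1123
A = e^5.1123 ≈ 166 square kilometres

166 square kilometres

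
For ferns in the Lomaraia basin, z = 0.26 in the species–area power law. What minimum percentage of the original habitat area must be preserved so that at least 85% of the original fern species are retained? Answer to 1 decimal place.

Need (A_new/A_old)^0.26 = 0.85, so A_new/A_old = 0.85^(1/0.26) = 0.85^3.846
ln(A_new/A_old) = ln 0.85 / 0.26 = -0.1625 / 0.26 = -0.6251
A_new/A_old = e^-0.6251 ≈ 0.5352

53.5%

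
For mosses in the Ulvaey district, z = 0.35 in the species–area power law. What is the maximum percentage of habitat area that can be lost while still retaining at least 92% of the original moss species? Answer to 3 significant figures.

21.2%

Need (A_new/A_old)^0.35 = 0.92, so A_new/A_old = 0.92^(1/0.35) = 0.92^2.857
ln(A_new/A_old) = ln 0.92 / 0.35 = -0.0834 / 0.35 = -0.2382
A_new/A_old = e^-0.2382 ≈ 0.788
Fraction that can be lost = 1 − 0.788 = 0.212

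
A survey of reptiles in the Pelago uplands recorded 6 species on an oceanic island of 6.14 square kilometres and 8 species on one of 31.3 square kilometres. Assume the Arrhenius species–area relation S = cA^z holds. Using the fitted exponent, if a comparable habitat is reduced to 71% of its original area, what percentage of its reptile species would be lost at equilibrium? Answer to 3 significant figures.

5.87%

z = ln(8/6) / ln(31.3/6.14) = 0.2877 / 1.6288 = 0.1766
S_new/S_old = (A_new/A_old)^z = 0.71^0.1766 = exp(0.1766 × -0.3425) = 0.9413
Fraction lost = 1 − 0.9413 = 0.0587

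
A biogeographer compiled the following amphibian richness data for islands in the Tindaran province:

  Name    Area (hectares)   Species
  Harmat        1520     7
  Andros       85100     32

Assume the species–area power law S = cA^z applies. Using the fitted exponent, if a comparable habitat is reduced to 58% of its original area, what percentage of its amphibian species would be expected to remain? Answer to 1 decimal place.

81.4%

z = ln(32/7) / ln(85100/1520) = 1.5198 / 4.0251 = 0.3776
S_new/S_old = (A_new/A_old)^z = 0.58^0.3776 = exp(0.3776 × -0.5447) = 0.8141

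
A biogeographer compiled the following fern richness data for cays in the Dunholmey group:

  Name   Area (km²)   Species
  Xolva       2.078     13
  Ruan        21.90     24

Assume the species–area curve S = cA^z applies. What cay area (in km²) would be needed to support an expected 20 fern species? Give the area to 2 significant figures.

11 km²

z = ln(24/13) / ln(21.9/2.078) = 0.6131 / 2.3551 = 0.2603
c = 13 / 2.078^0.2603 = 13 / 1.21 = 10.75
A = (20/10.75)^(1/0.2603) ⇒ ln A = ln(1.861)/0.2603 = 2.3861
A = e^2.3861 ≈ 10.87 km²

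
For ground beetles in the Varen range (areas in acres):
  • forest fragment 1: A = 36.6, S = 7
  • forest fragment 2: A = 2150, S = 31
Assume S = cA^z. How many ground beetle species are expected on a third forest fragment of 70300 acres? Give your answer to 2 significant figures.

z = ln(31/7) / ln(2150/36.6) = 1.4881 / 4.0732 = 0.3653
c = 7 / 36.6^0.3653 = 7 / 3.726 = 1.879
S₃ = 1.879 × 70300^0.3653 = 1.879 × 58.99 ≈ 110.8

110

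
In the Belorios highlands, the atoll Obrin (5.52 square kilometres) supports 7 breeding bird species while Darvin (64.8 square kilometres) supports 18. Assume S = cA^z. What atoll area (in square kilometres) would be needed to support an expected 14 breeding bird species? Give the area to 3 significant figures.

33.6 square kilometres

z = ln(18/7) / ln(64.8/5.52) = 0.9445 / 2.4629 = 0.3835
c = 7 / 5.52^0.3835 = 7 / 1.925 = 3.636
A = (14/3.636)^(1/0.3835) ⇒ ln A = ln(3.851)/0.3835 = 3.5159
A = e^3.5159 ≈ 33.65 square kilometres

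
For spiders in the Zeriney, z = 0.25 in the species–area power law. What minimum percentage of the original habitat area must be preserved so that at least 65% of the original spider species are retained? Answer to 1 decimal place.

Need (A_new/A_old)^0.25 = 0.65, so A_new/A_old = 0.65^(1/0.25) = 0.65^4
ln(A_new/A_old) = ln 0.65 / 0.25 = -0.4308 / 0.25 = -1.7231
A_new/A_old = e^-1.7231 ≈ 0.1785

17.9%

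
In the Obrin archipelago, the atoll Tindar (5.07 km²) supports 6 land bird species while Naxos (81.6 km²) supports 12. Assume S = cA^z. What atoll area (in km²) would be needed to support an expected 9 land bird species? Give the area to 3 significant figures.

z = ln(12/6) / ln(81.6/5.07) = 0.6931 / 2.7785 = 0.2495
c = 6 / 5.07^0.2495 = 6 / 1.499 = 4.002
A = (9/4.002)^(1/0.2495) ⇒ ln A = ln(2.249)/0.2495 = 3.2487
A = e^3.2487 ≈ 25.76 km²

25.8 km²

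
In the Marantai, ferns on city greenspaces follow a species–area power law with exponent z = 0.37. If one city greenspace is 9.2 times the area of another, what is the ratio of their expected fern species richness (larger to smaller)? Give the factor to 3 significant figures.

2.27

S₂/S₁ = (A₂/A₁)^z = 9.2^0.37
ln(S₂/S₁) = 0.37 × ln 9.2 = 0.37 × 2.2192 = 0.8211
S₂/S₁ = e^0.8211 ≈ 2.273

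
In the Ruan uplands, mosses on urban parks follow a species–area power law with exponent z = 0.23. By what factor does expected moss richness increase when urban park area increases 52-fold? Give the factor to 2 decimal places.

2.48

S₂/S₁ = (A₂/A₁)^z = 52^0.23
ln(S₂/S₁) = 0.23 × ln 52 = 0.23 × 3.9512 = 0.9088
S₂/S₁ = e^0.9088 ≈ 2.481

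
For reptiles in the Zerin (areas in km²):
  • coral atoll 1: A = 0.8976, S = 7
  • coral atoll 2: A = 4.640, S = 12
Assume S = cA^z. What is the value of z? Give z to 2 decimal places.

0.33

Taking logs: ln S = ln c + z ln A, so z = (ln S₂ − ln S₁)/(ln A₂ − ln A₁).
z = ln(12/7) / ln(4.64/0.8976) = ln(1.714) / ln(5.169) = 0.5390 / 1.6427 = 0.3281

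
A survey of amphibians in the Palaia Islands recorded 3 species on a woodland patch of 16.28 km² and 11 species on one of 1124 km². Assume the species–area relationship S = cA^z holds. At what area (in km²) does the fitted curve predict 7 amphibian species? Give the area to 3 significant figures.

258 km²

z = ln(11/3) / ln(1124/16.28) = 1.2993 / 4.2347 = 0.3068
c = 3 / 16.28^0.3068 = 3 / 2.354 = 1.275
A = (7/1.275)^(1/0.3068) ⇒ ln A = ln(5.492)/0.3068 = 5.5515
A = e^5.5515 ≈ 257.6 km²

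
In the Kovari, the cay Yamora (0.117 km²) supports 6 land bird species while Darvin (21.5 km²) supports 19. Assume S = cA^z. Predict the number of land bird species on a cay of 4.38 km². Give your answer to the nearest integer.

z = ln(19/6) / ln(21.5/0.117) = 1.1527 / 5.2136 = 0.2211
c = 6 / 0.117^0.2211 = 6 / 0.6223 = 9.642
S₃ = 9.642 × 4.38^0.2211 = 9.642 × 1.386 ≈ 13.37

13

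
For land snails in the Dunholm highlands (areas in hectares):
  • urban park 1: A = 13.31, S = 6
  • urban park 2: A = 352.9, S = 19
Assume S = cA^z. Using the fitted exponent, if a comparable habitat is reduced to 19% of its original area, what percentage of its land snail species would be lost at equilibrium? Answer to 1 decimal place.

z = ln(19/6) / ln(352.9/13.31) = 1.1527 / 3.2777 = 0.3517
S_new/S_old = (A_new/A_old)^z = 0.19^0.3517 = exp(0.3517 × -1.6607) = 0.5576
Fraction lost = 1 − 0.5576 = 0.4424

44.2%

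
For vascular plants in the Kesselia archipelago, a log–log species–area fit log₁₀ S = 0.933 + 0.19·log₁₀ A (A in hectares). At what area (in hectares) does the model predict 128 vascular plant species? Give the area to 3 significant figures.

128 = 8.57 × A^0.19  ⇒  A^0.19 = 128/8.57 = 14.94
ln A = ln(14.94) / 0.19 = 2.7037 / 0.19 = 14.2301
A = e^14.2301 ≈ 1513744 hectares

1510000 hectares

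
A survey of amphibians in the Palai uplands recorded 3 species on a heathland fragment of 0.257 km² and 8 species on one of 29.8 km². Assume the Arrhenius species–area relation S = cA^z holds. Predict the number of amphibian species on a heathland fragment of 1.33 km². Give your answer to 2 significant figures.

4.2

z = ln(8/3) / ln(29.8/0.257) = 0.9808 / 4.7532 = 0.2064
c = 3 / 0.257^0.2064 = 3 / 0.7555 = 3.971
S₃ = 3.971 × 1.33^0.2064 = 3.971 × 1.061 ≈ 4.212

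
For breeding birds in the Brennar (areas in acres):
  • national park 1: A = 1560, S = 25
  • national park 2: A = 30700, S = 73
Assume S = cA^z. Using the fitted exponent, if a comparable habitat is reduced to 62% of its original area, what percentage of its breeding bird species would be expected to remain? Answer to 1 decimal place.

z = ln(73/25) / ln(30700/1560) = 1.0716 / 2.9796 = 0.3596
S_new/S_old = (A_new/A_old)^z = 0.62^0.3596 = exp(0.3596 × -0.4780) = 0.842

84.2%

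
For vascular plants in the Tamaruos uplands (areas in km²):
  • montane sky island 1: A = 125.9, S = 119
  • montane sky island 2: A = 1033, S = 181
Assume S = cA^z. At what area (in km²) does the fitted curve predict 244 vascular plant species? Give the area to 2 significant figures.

z = ln(181/119) / ln(1033/125.9) = 0.4194 / 2.1047 = 0.1993
c = 119 / 125.9^0.1993 = 119 / 2.621 = 45.41
A = (244/45.41)^(1/0.1993) ⇒ ln A = ln(5.374)/0.1993 = 8.4392
A = e^8.4392 ≈ 4625 km²

4600 km²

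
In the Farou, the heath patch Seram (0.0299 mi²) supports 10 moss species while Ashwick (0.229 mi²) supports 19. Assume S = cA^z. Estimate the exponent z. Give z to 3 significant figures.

0.315

Taking logs: ln S = ln c + z ln A, so z = (ln S₂ − ln S₁)/(ln A₂ − ln A₁).
z = ln(19/10) / ln(0.229/0.0299) = ln(1.9) / ln(7.659) = 0.6419 / 2.0359 = 0.3153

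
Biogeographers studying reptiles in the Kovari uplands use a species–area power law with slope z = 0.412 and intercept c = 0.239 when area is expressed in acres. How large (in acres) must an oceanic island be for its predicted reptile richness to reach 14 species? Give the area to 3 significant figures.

14 = 0.239 × A^0.412  ⇒  A^0.412 = 14/0.239 = 58.58
ln A = ln(58.58) / 0.412 = 4.0703 / 0.412 = 9.8795
A = e^9.8795 ≈ 19526 acres

19500 acres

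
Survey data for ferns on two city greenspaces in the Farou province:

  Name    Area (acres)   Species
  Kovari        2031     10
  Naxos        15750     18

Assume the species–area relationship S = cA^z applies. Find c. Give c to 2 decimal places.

z = ln(S₂/S₁) / ln(A₂/A₁) = ln(18/10) / ln(15750/2031) = 0.5878 / 2.0483 = 0.2870
c = S₁ / A₁^z = 10 / 2031^0.2870 = 10 / 8.896 = 1.124

1.12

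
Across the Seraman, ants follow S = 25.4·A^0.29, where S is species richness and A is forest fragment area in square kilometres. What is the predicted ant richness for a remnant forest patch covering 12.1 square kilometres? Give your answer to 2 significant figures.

S = 25.4 × 12.1^0.29
ln S = ln 25.4 + 0.29 × ln 12.1 = 3.2347 + 0.29 × 2.4932 = 3.9578
S = e^3.9578 ≈ 52.34

52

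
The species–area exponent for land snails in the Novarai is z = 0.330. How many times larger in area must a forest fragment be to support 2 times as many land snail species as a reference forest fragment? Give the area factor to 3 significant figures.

8.17

(A₂/A₁)^0.33 = 2, so A₂/A₁ = 2^(1/0.33) = 2^3.03
ln(A₂/A₁) = ln 2 / 0.33 = 0.6931 / 0.33 = 2.1004
A₂/A₁ = e^2.1004 ≈ 8.17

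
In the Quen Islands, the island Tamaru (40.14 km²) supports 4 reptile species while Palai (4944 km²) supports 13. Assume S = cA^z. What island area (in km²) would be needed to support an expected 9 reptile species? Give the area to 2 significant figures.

z = ln(13/4) / ln(4944/40.14) = 1.1787 / 4.8136 = 0.2449
c = 4 / 40.14^0.2449 = 4 / 2.47 = 1.62
A = (9/1.62)^(1/0.2449) ⇒ ln A = ln(5.557)/0.2449 = 7.0042
A = e^7.0042 ≈ 1101 km²

1100 km²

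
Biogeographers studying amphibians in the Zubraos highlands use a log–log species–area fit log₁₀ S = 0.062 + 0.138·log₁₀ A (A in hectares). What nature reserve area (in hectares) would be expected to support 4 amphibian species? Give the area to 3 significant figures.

8190 hectares

4 = 1.153 × A^0.138  ⇒  A^0.138 = 4/1.153 = 3.468
ln A = ln(3.468) / 0.138 = 1.2435 / 0.138 = 9.0111
A = e^9.0111 ≈ 8194 hectares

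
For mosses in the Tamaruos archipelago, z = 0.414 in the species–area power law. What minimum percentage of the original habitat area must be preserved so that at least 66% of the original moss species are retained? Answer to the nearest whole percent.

Need (A_new/A_old)^0.414 = 0.66, so A_new/A_old = 0.66^(1/0.414) = 0.66^2.415
ln(A_new/A_old) = ln 0.66 / 0.414 = -0.4155 / 0.414 = -1.0037
A_new/A_old = e^-1.0037 ≈ 0.3665

37%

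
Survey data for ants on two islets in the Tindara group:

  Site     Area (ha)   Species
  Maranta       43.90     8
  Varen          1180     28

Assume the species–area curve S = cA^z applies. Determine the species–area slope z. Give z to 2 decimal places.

Taking logs: ln S = ln c + z ln A, so z = (ln S₂ − ln S₁)/(ln A₂ − ln A₁).
z = ln(28/8) / ln(1180/43.9) = ln(3.5) / ln(26.88) = 1.2528 / 3.2914 = 0.3806

0.38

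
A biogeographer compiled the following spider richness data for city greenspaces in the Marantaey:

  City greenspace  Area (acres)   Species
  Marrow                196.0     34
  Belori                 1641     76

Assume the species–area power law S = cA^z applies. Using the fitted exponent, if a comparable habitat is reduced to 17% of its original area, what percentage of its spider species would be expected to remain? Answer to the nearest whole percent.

51%

z = ln(76/34) / ln(1641/196) = 0.8044 / 2.1249 = 0.3785
S_new/S_old = (A_new/A_old)^z = 0.17^0.3785 = exp(0.3785 × -1.7720) = 0.5113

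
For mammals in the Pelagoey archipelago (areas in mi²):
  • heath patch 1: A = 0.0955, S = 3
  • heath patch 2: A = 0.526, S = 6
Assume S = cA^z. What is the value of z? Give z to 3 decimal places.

0.406

Taking logs: ln S = ln c + z ln A, so z = (ln S₂ − ln S₁)/(ln A₂ − ln A₁).
z = ln(6/3) / ln(0.526/0.0955) = ln(2) / ln(5.508) = 0.6931 / 1.7062 = 0.4063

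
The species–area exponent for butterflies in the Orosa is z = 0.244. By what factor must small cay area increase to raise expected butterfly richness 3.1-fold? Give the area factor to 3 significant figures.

103

(A₂/A₁)^0.244 = 3.1, so A₂/A₁ = 3.1^(1/0.244) = 3.1^4.098
ln(A₂/A₁) = ln 3.1 / 0.244 = 1.1314 / 0.244 = 4.6369
A₂/A₁ = e^4.6369 ≈ 103.2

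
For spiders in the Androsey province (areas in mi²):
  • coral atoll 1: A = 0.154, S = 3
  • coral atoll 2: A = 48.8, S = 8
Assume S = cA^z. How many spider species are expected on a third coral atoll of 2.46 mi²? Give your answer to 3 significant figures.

4.81

z = ln(8/3) / ln(48.8/0.154) = 0.9808 / 5.7585 = 0.1703
c = 3 / 0.154^0.1703 = 3 / 0.7271 = 4.126
S₃ = 4.126 × 2.46^0.1703 = 4.126 × 1.166 ≈ 4.809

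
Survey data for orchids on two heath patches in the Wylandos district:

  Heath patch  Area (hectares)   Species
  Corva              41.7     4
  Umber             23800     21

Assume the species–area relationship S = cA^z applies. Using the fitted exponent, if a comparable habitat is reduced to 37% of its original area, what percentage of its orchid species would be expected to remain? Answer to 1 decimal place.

z = ln(21/4) / ln(23800/41.7) = 1.6582 / 6.3469 = 0.2613
S_new/S_old = (A_new/A_old)^z = 0.37^0.2613 = exp(0.2613 × -0.9943) = 0.7712

77.1%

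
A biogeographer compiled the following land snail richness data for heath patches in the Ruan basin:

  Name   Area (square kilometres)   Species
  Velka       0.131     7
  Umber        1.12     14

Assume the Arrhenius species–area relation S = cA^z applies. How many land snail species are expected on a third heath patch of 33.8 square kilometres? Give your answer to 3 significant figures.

42.1

z = ln(14/7) / ln(1.12/0.131) = 0.6931 / 2.1459 = 0.3230
c = 7 / 0.131^0.3230 = 7 / 0.5186 = 13.5
S₃ = 13.5 × 33.8^0.3230 = 13.5 × 3.118 ≈ 42.08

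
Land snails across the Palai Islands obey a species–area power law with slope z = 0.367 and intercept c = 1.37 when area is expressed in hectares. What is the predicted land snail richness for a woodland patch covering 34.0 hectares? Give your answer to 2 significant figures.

5.0

S = 1.37 × 34^0.367
ln S = ln 1.37 + 0.367 × ln 34 = 0.3148 + 0.367 × 3.5264 = 1.6090
S = e^1.6090 ≈ 4.998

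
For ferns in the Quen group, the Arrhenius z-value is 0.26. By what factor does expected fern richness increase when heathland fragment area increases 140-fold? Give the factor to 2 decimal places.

S₂/S₁ = (A₂/A₁)^z = 140^0.26
ln(S₂/S₁) = 0.26 × ln 140 = 0.26 × 4.9416 = 1.2848
S₂/S₁ = e^1.2848 ≈ 3.614

3.61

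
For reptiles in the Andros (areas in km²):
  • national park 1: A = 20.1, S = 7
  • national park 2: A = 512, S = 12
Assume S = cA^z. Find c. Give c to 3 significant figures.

z = ln(S₂/S₁) / ln(A₂/A₁) = ln(12/7) / ln(512/20.1) = 0.5390 / 3.2376 = 0.1665
c = S₁ / A₁^z = 7 / 20.1^0.1665 = 7 / 1.648 = 4.248

4.25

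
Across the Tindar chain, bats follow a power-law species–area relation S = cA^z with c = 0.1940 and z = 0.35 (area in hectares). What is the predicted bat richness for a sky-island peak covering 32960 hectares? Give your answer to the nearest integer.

7

S = 0.194 × 32960^0.35 = 0.194 × 38.13 ≈ 7.398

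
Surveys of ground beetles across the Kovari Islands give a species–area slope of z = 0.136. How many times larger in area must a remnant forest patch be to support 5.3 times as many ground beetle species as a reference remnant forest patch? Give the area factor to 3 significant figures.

(A₂/A₁)^0.136 = 5.3, so A₂/A₁ = 5.3^(1/0.136) = 5.3^7.353
ln(A₂/A₁) = ln 5.3 / 0.136 = 1.6677 / 0.136 = 12.2626
A₂/A₁ = e^12.2626 ≈ 211621

212000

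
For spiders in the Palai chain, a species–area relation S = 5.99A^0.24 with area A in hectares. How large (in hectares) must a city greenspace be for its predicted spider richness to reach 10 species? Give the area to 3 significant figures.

10 = 5.99 × A^0.24  ⇒  A^0.24 = 10/5.99 = 1.669
ln A = ln(1.669) / 0.24 = 0.5125 / 0.24 = 2.1354
A = e^2.1354 ≈ 8.46 hectares

8.46 hectares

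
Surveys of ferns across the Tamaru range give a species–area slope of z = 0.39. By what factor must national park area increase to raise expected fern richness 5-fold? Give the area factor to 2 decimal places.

61.98

(A₂/A₁)^0.39 = 5, so A₂/A₁ = 5^(1/0.39) = 5^2.564
ln(A₂/A₁) = ln 5 / 0.39 = 1.6094 / 0.39 = 4.1268
A₂/A₁ = e^4.1268 ≈ 61.98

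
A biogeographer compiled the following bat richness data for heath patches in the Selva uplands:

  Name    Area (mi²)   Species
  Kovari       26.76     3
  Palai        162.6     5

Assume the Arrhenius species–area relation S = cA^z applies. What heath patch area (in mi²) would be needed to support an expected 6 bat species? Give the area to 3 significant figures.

z = ln(5/3) / ln(162.6/26.76) = 0.5108 / 1.8044 = 0.2831
c = 3 / 26.76^0.2831 = 3 / 2.536 = 1.183
A = (6/1.183)^(1/0.2831) ⇒ ln A = ln(5.072)/0.2831 = 5.7353
A = e^5.7353 ≈ 309.6 mi²

310 mi²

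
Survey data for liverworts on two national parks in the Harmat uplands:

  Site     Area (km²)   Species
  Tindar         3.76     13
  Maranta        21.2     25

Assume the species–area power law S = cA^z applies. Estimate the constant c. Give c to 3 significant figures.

z = ln(S₂/S₁) / ln(A₂/A₁) = ln(25/13) / ln(21.2/3.76) = 0.6539 / 1.7296 = 0.3781
c = S₁ / A₁^z = 13 / 3.76^0.3781 = 13 / 1.65 = 7.879

7.88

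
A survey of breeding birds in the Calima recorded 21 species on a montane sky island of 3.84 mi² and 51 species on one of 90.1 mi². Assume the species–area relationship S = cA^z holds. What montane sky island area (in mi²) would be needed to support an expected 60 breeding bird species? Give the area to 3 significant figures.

161 mi²

z = ln(51/21) / ln(90.1/3.84) = 0.8873 / 3.1554 = 0.2812
c = 21 / 3.84^0.2812 = 21 / 1.46 = 14.38
A = (60/14.38)^(1/0.2812) ⇒ ln A = ln(4.171)/0.2812 = 5.0789
A = e^5.0789 ≈ 160.6 mi²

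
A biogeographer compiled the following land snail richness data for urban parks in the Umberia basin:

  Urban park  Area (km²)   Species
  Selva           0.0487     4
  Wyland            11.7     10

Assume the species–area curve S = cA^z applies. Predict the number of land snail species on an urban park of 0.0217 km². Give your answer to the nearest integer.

z = ln(10/4) / ln(11.7/0.0487) = 0.9163 / 5.4817 = 0.1672
c = 4 / 0.0487^0.1672 = 4 / 0.6034 = 6.629
S₃ = 6.629 × 0.0217^0.1672 = 6.629 × 0.5271 ≈ 3.494

3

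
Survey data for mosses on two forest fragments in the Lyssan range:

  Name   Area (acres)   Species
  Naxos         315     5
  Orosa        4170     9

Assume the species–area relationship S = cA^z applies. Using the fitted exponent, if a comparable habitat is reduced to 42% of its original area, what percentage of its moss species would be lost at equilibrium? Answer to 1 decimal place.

17.9%

z = ln(9/5) / ln(4170/315) = 0.5878 / 2.5831 = 0.2276
S_new/S_old = (A_new/A_old)^z = 0.42^0.2276 = exp(0.2276 × -0.8675) = 0.8209
Fraction lost = 1 − 0.8209 = 0.1791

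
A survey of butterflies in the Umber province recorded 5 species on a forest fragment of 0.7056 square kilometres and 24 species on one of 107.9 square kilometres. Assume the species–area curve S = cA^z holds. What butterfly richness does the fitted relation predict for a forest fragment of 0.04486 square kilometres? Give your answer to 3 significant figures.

z = ln(24/5) / ln(107.9/0.7056) = 1.5686 / 5.0299 = 0.3119
c = 5 / 0.7056^0.3119 = 5 / 0.897 = 5.574
S₃ = 5.574 × 0.04486^0.3119 = 5.574 × 0.3798 ≈ 2.117

2.12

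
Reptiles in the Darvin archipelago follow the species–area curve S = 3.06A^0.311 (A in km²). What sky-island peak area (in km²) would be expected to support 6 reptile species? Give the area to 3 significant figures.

8.72 km²

6 = 3.06 × A^0.311  ⇒  A^0.311 = 6/3.06 = 1.961
ln A = ln(1.961) / 0.311 = 0.6733 / 0.311 = 2.1651
A = e^2.1651 ≈ 8.715 km²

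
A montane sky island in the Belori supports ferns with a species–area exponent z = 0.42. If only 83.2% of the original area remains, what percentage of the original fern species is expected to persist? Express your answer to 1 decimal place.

92.6%

S_new/S_old = (A_new/A_old)^z = 0.832^0.42
= exp(0.42 × ln 0.832) = exp(0.42 × -0.1839) = exp(-0.0772) ≈ 0.9257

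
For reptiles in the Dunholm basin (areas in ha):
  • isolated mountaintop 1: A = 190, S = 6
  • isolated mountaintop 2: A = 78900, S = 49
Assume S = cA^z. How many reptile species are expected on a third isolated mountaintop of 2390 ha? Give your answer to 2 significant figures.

z = ln(49/6) / ln(78900/190) = 2.1001 / 6.0289 = 0.3483
c = 6 / 190^0.3483 = 6 / 6.22 = 0.9647
S₃ = 0.9647 × 2390^0.3483 = 0.9647 × 15.02 ≈ 14.49

14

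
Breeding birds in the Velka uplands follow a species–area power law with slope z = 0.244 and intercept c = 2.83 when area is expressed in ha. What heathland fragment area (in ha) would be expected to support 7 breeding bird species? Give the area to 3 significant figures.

40.9 ha

7 = 2.83 × A^0.244  ⇒  A^0.244 = 7/2.83 = 2.473
ln A = ln(2.473) / 0.244 = 0.9056 / 0.244 = 3.7116
A = e^3.7116 ≈ 40.92 ha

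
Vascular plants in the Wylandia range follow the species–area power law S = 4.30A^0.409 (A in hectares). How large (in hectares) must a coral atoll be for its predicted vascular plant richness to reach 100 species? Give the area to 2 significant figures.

2200 hectares

100 = 4.3 × A^0.409  ⇒  A^0.409 = 100/4.3 = 23.26
ln A = ln(23.26) / 0.409 = 3.1466 / 0.409 = 7.6933
A = e^7.6933 ≈ 2194 hectares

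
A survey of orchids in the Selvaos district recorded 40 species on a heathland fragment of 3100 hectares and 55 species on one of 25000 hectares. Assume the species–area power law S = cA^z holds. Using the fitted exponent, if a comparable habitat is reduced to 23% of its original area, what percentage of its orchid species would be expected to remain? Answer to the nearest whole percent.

80%

z = ln(55/40) / ln(25000/3100) = 0.3185 / 2.0875 = 0.1526
S_new/S_old = (A_new/A_old)^z = 0.23^0.1526 = exp(0.1526 × -1.4697) = 0.7992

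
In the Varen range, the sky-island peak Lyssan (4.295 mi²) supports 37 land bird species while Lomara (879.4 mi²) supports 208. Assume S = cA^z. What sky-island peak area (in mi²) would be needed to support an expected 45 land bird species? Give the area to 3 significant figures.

z = ln(208/37) / ln(879.4/4.295) = 1.7266 / 5.3218 = 0.3244
c = 37 / 4.295^0.3244 = 37 / 1.605 = 23.06
A = (45/23.06)^(1/0.3244) ⇒ ln A = ln(1.952)/0.3244 = 2.0608
A = e^2.0608 ≈ 7.852 mi²

7.85 mi²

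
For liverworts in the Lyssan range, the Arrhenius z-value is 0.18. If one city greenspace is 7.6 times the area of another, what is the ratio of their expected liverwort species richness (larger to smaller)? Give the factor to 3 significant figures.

1.44

S₂/S₁ = (A₂/A₁)^z = 7.6^0.18
ln(S₂/S₁) = 0.18 × ln 7.6 = 0.18 × 2.0281 = 0.3651
S₂/S₁ = e^0.3651 ≈ 1.441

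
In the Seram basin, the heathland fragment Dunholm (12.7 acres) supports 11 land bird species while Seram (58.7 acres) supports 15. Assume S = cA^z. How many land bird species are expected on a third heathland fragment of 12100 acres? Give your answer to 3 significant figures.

44.2

z = ln(15/11) / ln(58.7/12.7) = 0.3102 / 1.5308 = 0.2026
c = 11 / 12.7^0.2026 = 11 / 1.674 = 6.573
S₃ = 6.573 × 12100^0.2026 = 6.573 × 6.717 ≈ 44.15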